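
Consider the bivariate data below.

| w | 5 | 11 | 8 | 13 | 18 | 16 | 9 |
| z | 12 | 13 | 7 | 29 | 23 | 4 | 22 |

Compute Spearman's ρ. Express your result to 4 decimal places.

Rank w: 1, 4, 2, 5, 7, 6, 3
Rank z: 3, 4, 2, 7, 6, 1, 5
d = rank(w) − rank(z): -2, 0, 0, -2, 1, 5, -2; Σd² = 38
ρ = 1 − 6Σd² / [n(n²−1)] = 1 − 6×38 / (7×48) = 1 − 228/336 ≈ 0.3214

0.3214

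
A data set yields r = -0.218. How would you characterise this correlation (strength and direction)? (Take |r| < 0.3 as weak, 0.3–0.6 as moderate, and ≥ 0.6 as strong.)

weak negative

r = -0.218 < 0 so the relationship is negative.
|r| = 0.218, which falls in the weak range.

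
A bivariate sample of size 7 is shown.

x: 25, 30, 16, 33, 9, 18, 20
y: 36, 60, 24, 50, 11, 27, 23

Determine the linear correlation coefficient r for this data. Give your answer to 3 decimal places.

n = 7, Σx = 151, Σy = 231, Σx² = 3675, Σy² = 9351, Σxy = 5779
nΣxy − ΣxΣy = 40453 − 34881 = 5572
nΣx² − (Σx)² = 25725 − 22801 = 2924; nΣy² − (Σy)² = 65457 − 53361 = 12096
r = 5572 / √(2924 × 12096) = 5572 / 5947.1593 ≈ 0.937

0.937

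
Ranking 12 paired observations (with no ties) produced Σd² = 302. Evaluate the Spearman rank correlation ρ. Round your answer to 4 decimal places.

-0.0559

ρ = 1 − 6Σd² / [n(n²−1)] = 1 − 6×302 / (12×143)
  = 1 − 1812/1716 = 1 − 1.05594 ≈ -0.0559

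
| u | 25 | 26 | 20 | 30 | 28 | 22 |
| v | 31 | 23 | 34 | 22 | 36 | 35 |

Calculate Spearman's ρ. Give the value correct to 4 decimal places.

Rank u: 3, 4, 1, 6, 5, 2
Rank v: 3, 2, 4, 1, 6, 5
d = rank(u) − rank(v): 0, 2, -3, 5, -1, -3; Σd² = 48
ρ = 1 − 6Σd² / [n(n²−1)] = 1 − 6×48 / (6×35) = 1 − 288/210 ≈ -0.3714

-0.3714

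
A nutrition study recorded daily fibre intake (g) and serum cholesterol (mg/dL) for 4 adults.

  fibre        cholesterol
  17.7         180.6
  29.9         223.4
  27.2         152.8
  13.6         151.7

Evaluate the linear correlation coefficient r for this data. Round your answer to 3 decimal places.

0.563

n = 4, Σx = 88.4, Σy = 708.5, Σx² = 2132.1, Σy² = 128884.65, Σxy = 16095.56
nΣxy − ΣxΣy = 64382.24 − 62631.4 = 1750.84
nΣx² − (Σx)² = 8528.4 − 7814.56 = 713.84; nΣy² − (Σy)² = 515538.6 − 501972.25 = 13566.35
r = 1750.84 / √(713.84 × 13566.35) = 1750.84 / 3111.9453 ≈ 0.563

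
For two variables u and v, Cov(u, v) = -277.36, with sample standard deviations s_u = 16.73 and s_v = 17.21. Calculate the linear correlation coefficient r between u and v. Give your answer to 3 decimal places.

-0.963

r = Cov(u,v) / (s_u · s_v) = -277.36 / (16.73 × 17.21)
  = -277.36 / 287.9233 ≈ -0.963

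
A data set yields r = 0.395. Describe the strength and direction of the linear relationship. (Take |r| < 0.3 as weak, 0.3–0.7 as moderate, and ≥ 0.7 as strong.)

moderate positive

r = 0.395 > 0 so the relationship is positive.
|r| = 0.395, which falls in the moderate range.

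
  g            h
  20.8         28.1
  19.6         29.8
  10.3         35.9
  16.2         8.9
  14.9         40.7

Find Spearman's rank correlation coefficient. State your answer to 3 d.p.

-0.600

Rank g: 5, 4, 1, 3, 2
Rank h: 2, 3, 4, 1, 5
d = rank(g) − rank(h): 3, 1, -3, 2, -3; Σd² = 32
ρ = 1 − 6Σd² / [n(n²−1)] = 1 − 6×32 / (5×24) = 1 − 192/120 ≈ -0.600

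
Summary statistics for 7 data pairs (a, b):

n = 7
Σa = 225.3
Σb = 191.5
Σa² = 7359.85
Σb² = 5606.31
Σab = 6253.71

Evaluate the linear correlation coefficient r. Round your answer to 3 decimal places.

r = (nΣab − ΣaΣb) / √[(nΣa² − (Σa)²)(nΣb² − (Σb)²)]
Numerator: 7×6253.71 − 225.3×191.5 = 631.02
Denominator: √[(51518.95 − 50760.09)(39244.17 − 36672.25)] = √[758.86 × 2571.92] = 1397.0423
r = 631.02 / 1397.0423 ≈ 0.452

0.452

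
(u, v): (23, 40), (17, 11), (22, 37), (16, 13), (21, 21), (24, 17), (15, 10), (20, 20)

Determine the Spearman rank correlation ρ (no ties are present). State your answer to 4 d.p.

Rank u: 7, 3, 6, 2, 5, 8, 1, 4
Rank v: 8, 2, 7, 3, 6, 4, 1, 5
d = rank(u) − rank(v): -1, 1, -1, -1, -1, 4, 0, -1; Σd² = 22
ρ = 1 − 6Σd² / [n(n²−1)] = 1 − 6×22 / (8×63) = 1 − 132/504 ≈ 0.7381

0.7381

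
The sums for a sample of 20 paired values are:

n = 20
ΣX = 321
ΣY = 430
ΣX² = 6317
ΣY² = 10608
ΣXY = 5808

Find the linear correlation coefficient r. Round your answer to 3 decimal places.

r = (nΣXY − ΣXΣY) / √[(nΣX² − (ΣX)²)(nΣY² − (ΣY)²)]
Numerator: 20×5808 − 321×430 = -21870
Denominator: √[(126340 − 103041)(212160 − 184900)] = √[23299 × 27260] = 25201.8003
r = -21870 / 25201.8003 ≈ -0.868

-0.868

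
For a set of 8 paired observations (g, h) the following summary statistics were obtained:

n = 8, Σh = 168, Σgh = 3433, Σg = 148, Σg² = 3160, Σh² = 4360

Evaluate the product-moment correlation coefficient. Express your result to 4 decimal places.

0.5485

r = (nΣgh − ΣgΣh) / √[(nΣg² − (Σg)²)(nΣh² − (Σh)²)]
Numerator: 8×3433 − 148×168 = 2600
Denominator: √[(25280 − 21904)(34880 − 28224)] = √[3376 × 6656] = 4740.3224
r = 2600 / 4740.3224 ≈ 0.5485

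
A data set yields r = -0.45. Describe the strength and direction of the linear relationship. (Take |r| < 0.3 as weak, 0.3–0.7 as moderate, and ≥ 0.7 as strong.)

r = -0.45 < 0 so the relationship is negative.
|r| = 0.45, which falls in the moderate range.

moderate negative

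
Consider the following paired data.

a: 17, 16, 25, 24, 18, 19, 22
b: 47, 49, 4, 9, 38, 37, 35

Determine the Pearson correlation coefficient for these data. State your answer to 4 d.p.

-0.9437

n = 7, Σa = 141, Σb = 219, Σa² = 2915, Σb² = 8745, Σab = 4056
nΣab − ΣaΣb = 28392 − 30879 = -2487
nΣa² − (Σa)² = 20405 − 19881 = 524; nΣb² − (Σb)² = 61215 − 47961 = 13254
r = -2487 / √(524 × 13254) = -2487 / 2635.3550 ≈ -0.9437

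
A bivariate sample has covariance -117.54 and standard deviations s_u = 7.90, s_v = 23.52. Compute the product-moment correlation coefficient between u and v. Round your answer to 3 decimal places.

r = Cov(u,v) / (s_u · s_v) = -117.54 / (7.90 × 23.52)
  = -117.54 / 185.8080 ≈ -0.633

-0.633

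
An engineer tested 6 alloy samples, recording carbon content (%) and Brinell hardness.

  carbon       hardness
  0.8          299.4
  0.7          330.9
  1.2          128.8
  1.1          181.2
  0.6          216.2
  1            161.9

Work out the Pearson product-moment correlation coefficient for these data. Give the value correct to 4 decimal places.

n = 6, Σx = 5.4, Σy = 1318.4, Σx² = 5.14, Σy² = 321512.1, Σxy = 1116.65
nΣxy − ΣxΣy = 6699.9 − 7119.36 = -419.46
nΣx² − (Σx)² = 30.84 − 29.16 = 1.68; nΣy² − (Σy)² = 1929072.6 − 1738178.56 = 190894.04
r = -419.46 / √(1.68 × 190894.04) = -419.46 / 566.3056 ≈ -0.7407

-0.7407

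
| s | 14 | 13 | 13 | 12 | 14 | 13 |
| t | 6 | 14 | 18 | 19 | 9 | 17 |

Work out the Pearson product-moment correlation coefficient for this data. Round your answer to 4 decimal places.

-0.8992

n = 6, Σs = 79, Σt = 83, Σs² = 1043, Σt² = 1287, Σst = 1075
nΣst − ΣsΣt = 6450 − 6557 = -107
nΣs² − (Σs)² = 6258 − 6241 = 17; nΣt² − (Σt)² = 7722 − 6889 = 833
r = -107 / √(17 × 833) = -107 / 119.0000 ≈ -0.8992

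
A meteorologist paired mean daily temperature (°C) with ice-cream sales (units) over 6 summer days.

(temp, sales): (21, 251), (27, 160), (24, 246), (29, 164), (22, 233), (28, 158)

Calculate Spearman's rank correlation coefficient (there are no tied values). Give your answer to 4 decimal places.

-0.7714

Rank temp: 1, 4, 3, 6, 2, 5
Rank sales: 6, 2, 5, 3, 4, 1
d = rank(temp) − rank(sales): -5, 2, -2, 3, -2, 4; Σd² = 62
ρ = 1 − 6Σd² / [n(n²−1)] = 1 − 6×62 / (6×35) = 1 − 372/210 ≈ -0.7714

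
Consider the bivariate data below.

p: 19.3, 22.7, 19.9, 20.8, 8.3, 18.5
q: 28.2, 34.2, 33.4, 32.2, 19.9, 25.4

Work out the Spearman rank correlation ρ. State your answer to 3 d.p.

Rank p: 3, 6, 4, 5, 1, 2
Rank q: 3, 6, 5, 4, 1, 2
d = rank(p) − rank(q): 0, 0, -1, 1, 0, 0; Σd² = 2
ρ = 1 − 6Σd² / [n(n²−1)] = 1 − 6×2 / (6×35) = 1 − 12/210 ≈ 0.943

0.943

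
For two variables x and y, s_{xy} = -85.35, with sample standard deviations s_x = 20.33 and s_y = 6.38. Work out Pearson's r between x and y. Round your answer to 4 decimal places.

-0.6580

r = Cov(x,y) / (s_x · s_y) = -85.35 / (20.33 × 6.38)
  = -85.35 / 129.7054 ≈ -0.6580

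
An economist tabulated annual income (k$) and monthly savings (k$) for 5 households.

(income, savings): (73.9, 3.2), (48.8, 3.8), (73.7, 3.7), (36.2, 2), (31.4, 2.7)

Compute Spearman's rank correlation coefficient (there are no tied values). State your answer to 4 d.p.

Rank income: 5, 3, 4, 2, 1
Rank savings: 3, 5, 4, 1, 2
d = rank(income) − rank(savings): 2, -2, 0, 1, -1; Σd² = 10
ρ = 1 − 6Σd² / [n(n²−1)] = 1 − 6×10 / (5×24) = 1 − 60/120 ≈ 0.5000

0.5000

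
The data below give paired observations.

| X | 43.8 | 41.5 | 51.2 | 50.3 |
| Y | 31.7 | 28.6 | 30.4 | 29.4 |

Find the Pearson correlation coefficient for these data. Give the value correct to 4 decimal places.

0.1037

n = 4, ΣX = 186.8, ΣY = 120.1, ΣX² = 8792.22, ΣY² = 3611.37, ΣXY = 5610.66
nΣXY − ΣXΣY = 22442.64 − 22434.68 = 7.96
nΣX² − (ΣX)² = 35168.88 − 34894.24 = 274.64; nΣY² − (ΣY)² = 14445.48 − 14424.01 = 21.47
r = 7.96 / √(274.64 × 21.47) = 7.96 / 76.7888 ≈ 0.1037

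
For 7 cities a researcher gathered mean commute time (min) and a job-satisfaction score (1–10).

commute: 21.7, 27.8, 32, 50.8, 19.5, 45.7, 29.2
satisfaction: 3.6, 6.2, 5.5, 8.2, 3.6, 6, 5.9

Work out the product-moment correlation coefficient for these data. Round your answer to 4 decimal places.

n = 7, Σx = 226.7, Σy = 39, Σx² = 8169.75, Σy² = 232.66, Σxy = 1359.72
nΣxy − ΣxΣy = 9518.04 − 8841.3 = 676.74
nΣx² − (Σx)² = 57188.25 − 51392.89 = 5795.36; nΣy² − (Σy)² = 1628.62 − 1521 = 107.62
r = 676.74 / √(5795.36 × 107.62) = 676.74 / 789.7447 ≈ 0.8569

0.8569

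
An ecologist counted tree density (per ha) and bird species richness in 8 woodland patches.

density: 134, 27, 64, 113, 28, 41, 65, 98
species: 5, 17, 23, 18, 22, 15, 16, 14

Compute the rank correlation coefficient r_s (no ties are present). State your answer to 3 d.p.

-0.476

Rank density: 8, 1, 4, 7, 2, 3, 5, 6
Rank species: 1, 5, 8, 6, 7, 3, 4, 2
d = rank(density) − rank(species): 7, -4, -4, 1, -5, 0, 1, 4; Σd² = 124
ρ = 1 − 6Σd² / [n(n²−1)] = 1 − 6×124 / (8×63) = 1 − 744/504 ≈ -0.476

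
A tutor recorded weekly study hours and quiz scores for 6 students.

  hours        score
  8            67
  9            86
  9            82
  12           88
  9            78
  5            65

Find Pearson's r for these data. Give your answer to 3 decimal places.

0.847

n = 6, Σx = 52, Σy = 466, Σx² = 476, Σy² = 36662, Σxy = 4131
nΣxy − ΣxΣy = 24786 − 24232 = 554
nΣx² − (Σx)² = 2856 − 2704 = 152; nΣy² − (Σy)² = 219972 − 217156 = 2816
r = 554 / √(152 × 2816) = 554 / 654.2415 ≈ 0.847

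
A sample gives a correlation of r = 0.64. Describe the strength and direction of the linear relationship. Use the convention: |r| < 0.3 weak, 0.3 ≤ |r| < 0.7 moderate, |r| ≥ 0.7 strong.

r = 0.64 > 0 so the relationship is positive.
|r| = 0.64, which falls in the moderate range.

moderate positive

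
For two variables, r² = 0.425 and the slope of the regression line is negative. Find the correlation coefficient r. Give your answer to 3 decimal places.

|r| = √0.425 = 0.652
The association is negative, so r = −0.652.

-0.652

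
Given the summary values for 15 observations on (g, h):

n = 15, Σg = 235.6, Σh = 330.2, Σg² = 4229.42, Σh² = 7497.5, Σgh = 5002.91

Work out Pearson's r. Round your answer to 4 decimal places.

-0.5274

r = (nΣgh − ΣgΣh) / √[(nΣg² − (Σg)²)(nΣh² − (Σh)²)]
Numerator: 15×5002.91 − 235.6×330.2 = -2751.47
Denominator: √[(63441.3 − 55507.36)(112462.5 − 109032.04)] = √[7933.94 × 3430.46] = 5216.9976
r = -2751.47 / 5216.9976 ≈ -0.5274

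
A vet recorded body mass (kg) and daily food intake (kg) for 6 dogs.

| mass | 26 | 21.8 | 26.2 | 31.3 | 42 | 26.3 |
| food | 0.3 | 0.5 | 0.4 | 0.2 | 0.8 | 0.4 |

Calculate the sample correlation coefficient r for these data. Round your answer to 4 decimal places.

0.5931

n = 6, Σx = 173.6, Σy = 2.6, Σx² = 5273.06, Σy² = 1.34, Σxy = 79.56
nΣxy − ΣxΣy = 477.36 − 451.36 = 26
nΣx² − (Σx)² = 31638.36 − 30136.96 = 1501.4; nΣy² − (Σy)² = 8.04 − 6.76 = 1.28
r = 26 / √(1501.4 × 1.28) = 26 / 43.8382 ≈ 0.5931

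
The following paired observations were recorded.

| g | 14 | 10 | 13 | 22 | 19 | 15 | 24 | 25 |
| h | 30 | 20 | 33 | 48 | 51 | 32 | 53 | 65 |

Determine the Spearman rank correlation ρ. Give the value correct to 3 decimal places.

Rank g: 3, 1, 2, 6, 5, 4, 7, 8
Rank h: 2, 1, 4, 5, 6, 3, 7, 8
d = rank(g) − rank(h): 1, 0, -2, 1, -1, 1, 0, 0; Σd² = 8
ρ = 1 − 6Σd² / [n(n²−1)] = 1 − 6×8 / (8×63) = 1 − 48/504 ≈ 0.905

0.905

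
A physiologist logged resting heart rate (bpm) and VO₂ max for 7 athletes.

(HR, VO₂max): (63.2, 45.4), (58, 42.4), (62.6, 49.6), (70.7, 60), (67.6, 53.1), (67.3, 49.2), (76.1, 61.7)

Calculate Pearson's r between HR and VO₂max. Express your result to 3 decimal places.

0.938

n = 7, Σx = 465.5, Σy = 361.4, Σx² = 31165.75, Σy² = 18966.22, Σxy = 24271.53
nΣxy − ΣxΣy = 169900.71 − 168231.7 = 1669.01
nΣx² − (Σx)² = 218160.25 − 216690.25 = 1470; nΣy² − (Σy)² = 132763.54 − 130609.96 = 2153.58
r = 1669.01 / √(1470 × 2153.58) = 1669.01 / 1779.2590 ≈ 0.938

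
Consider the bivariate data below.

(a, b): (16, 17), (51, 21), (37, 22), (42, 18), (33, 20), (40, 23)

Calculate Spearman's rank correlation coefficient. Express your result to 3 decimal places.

Rank a: 1, 6, 3, 5, 2, 4
Rank b: 1, 4, 5, 2, 3, 6
d = rank(a) − rank(b): 0, 2, -2, 3, -1, -2; Σd² = 22
ρ = 1 − 6Σd² / [n(n²−1)] = 1 − 6×22 / (6×35) = 1 − 132/210 ≈ 0.371

0.371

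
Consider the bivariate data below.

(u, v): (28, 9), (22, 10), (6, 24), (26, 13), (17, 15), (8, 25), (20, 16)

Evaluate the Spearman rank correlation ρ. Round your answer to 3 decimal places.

Rank u: 7, 5, 1, 6, 3, 2, 4
Rank v: 1, 2, 6, 3, 4, 7, 5
d = rank(u) − rank(v): 6, 3, -5, 3, -1, -5, -1; Σd² = 106
ρ = 1 − 6Σd² / [n(n²−1)] = 1 − 6×106 / (7×48) = 1 − 636/336 ≈ -0.893

-0.893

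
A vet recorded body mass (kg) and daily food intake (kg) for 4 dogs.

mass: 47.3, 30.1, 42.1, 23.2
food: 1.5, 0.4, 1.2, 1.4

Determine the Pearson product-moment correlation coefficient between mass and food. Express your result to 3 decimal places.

n = 4, Σx = 142.7, Σy = 4.5, Σx² = 5453.95, Σy² = 5.81, Σxy = 165.99
nΣxy − ΣxΣy = 663.96 − 642.15 = 21.81
nΣx² − (Σx)² = 21815.8 − 20363.29 = 1452.51; nΣy² − (Σy)² = 23.24 − 20.25 = 2.99
r = 21.81 / √(1452.51 × 2.99) = 21.81 / 65.9015 ≈ 0.331

0.331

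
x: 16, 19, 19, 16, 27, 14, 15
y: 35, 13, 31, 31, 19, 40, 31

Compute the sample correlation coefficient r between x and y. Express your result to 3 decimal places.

-0.690

n = 7, Σx = 126, Σy = 200, Σx² = 2384, Σy² = 6238, Σxy = 3430
nΣxy − ΣxΣy = 24010 − 25200 = -1190
nΣx² − (Σx)² = 16688 − 15876 = 812; nΣy² − (Σy)² = 43666 − 40000 = 3666
r = -1190 / √(812 × 3666) = -1190 / 1725.3382 ≈ -0.690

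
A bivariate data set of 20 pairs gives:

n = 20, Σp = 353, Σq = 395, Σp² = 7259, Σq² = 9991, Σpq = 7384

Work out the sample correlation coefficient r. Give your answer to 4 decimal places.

0.2747

r = (nΣpq − ΣpΣq) / √[(nΣp² − (Σp)²)(nΣq² − (Σq)²)]
Numerator: 20×7384 − 353×395 = 8245
Denominator: √[(145180 − 124609)(199820 − 156025)] = √[20571 × 43795] = 30015.1119
r = 8245 / 30015.1119 ≈ 0.2747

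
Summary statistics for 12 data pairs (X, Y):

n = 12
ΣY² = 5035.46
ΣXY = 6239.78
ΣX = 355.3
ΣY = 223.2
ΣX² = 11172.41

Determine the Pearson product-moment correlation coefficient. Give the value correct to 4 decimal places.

r = (nΣXY − ΣXΣY) / √[(nΣX² − (ΣX)²)(nΣY² − (ΣY)²)]
Numerator: 12×6239.78 − 355.3×223.2 = -4425.6
Denominator: √[(134068.92 − 126238.09)(60425.52 − 49818.24)] = √[7830.83 × 10607.28] = 9113.9347
r = -4425.6 / 9113.9347 ≈ -0.4856

-0.4856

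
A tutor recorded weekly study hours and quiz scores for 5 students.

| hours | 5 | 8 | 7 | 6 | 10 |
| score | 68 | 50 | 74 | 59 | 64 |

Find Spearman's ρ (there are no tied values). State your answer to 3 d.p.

Rank hours: 1, 4, 3, 2, 5
Rank score: 4, 1, 5, 2, 3
d = rank(hours) − rank(score): -3, 3, -2, 0, 2; Σd² = 26
ρ = 1 − 6Σd² / [n(n²−1)] = 1 − 6×26 / (5×24) = 1 − 156/120 ≈ -0.300

-0.300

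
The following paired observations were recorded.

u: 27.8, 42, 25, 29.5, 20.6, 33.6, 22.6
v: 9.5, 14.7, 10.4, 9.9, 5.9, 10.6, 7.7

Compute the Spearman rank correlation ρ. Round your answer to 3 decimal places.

0.893

Rank u: 4, 7, 3, 5, 1, 6, 2
Rank v: 3, 7, 5, 4, 1, 6, 2
d = rank(u) − rank(v): 1, 0, -2, 1, 0, 0, 0; Σd² = 6
ρ = 1 − 6Σd² / [n(n²−1)] = 1 − 6×6 / (7×48) = 1 − 36/336 ≈ 0.893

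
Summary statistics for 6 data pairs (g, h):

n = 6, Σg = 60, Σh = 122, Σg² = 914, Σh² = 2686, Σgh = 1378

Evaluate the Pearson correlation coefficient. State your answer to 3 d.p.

0.622

r = (nΣgh − ΣgΣh) / √[(nΣg² − (Σg)²)(nΣh² − (Σh)²)]
Numerator: 6×1378 − 60×122 = 948
Denominator: √[(5484 − 3600)(16116 − 14884)] = √[1884 × 1232] = 1523.5117
r = 948 / 1523.5117 ≈ 0.622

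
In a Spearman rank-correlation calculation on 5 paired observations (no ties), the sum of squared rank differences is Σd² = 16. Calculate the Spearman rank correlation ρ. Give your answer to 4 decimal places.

0.2000

ρ = 1 − 6Σd² / [n(n²−1)] = 1 − 6×16 / (5×24)
  = 1 − 96/120 = 1 − 0.80000 ≈ 0.2000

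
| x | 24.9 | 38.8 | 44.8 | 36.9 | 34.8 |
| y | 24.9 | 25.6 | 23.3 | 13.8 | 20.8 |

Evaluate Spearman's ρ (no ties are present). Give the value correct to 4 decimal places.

Rank x: 1, 4, 5, 3, 2
Rank y: 4, 5, 3, 1, 2
d = rank(x) − rank(y): -3, -1, 2, 2, 0; Σd² = 18
ρ = 1 − 6Σd² / [n(n²−1)] = 1 − 6×18 / (5×24) = 1 − 108/120 ≈ 0.1000

0.1000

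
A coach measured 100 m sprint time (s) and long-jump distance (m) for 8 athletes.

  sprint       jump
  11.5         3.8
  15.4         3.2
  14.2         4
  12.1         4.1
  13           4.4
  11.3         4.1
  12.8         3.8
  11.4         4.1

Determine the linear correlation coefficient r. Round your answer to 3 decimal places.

n = 8, Σx = 101.7, Σy = 31.5, Σx² = 1307.95, Σy² = 124.91, Σxy = 398.3
nΣxy − ΣxΣy = 3186.4 − 3203.55 = -17.15
nΣx² − (Σx)² = 10463.6 − 10342.89 = 120.71; nΣy² − (Σy)² = 999.28 − 992.25 = 7.03
r = -17.15 / √(120.71 × 7.03) = -17.15 / 29.1306 ≈ -0.589

-0.589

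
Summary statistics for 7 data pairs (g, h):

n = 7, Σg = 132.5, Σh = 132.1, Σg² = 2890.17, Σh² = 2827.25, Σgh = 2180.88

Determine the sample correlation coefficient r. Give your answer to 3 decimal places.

-0.894

r = (nΣgh − ΣgΣh) / √[(nΣg² − (Σg)²)(nΣh² − (Σh)²)]
Numerator: 7×2180.88 − 132.5×132.1 = -2237.09
Denominator: √[(20231.19 − 17556.25)(19790.75 − 17450.41)] = √[2674.94 × 2340.34] = 2502.0530
r = -2237.09 / 2502.0530 ≈ -0.894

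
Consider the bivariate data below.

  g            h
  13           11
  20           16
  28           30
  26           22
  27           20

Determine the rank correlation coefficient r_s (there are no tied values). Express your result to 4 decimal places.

0.9000

Rank g: 1, 2, 5, 3, 4
Rank h: 1, 2, 5, 4, 3
d = rank(g) − rank(h): 0, 0, 0, -1, 1; Σd² = 2
ρ = 1 − 6Σd² / [n(n²−1)] = 1 − 6×2 / (5×24) = 1 − 12/120 ≈ 0.9000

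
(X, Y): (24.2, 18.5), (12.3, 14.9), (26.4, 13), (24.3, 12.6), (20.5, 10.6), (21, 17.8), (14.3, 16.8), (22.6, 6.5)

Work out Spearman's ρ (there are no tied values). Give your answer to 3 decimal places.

Rank X: 6, 1, 8, 7, 3, 4, 2, 5
Rank Y: 8, 5, 4, 3, 2, 7, 6, 1
d = rank(X) − rank(Y): -2, -4, 4, 4, 1, -3, -4, 4; Σd² = 94
ρ = 1 − 6Σd² / [n(n²−1)] = 1 − 6×94 / (8×63) = 1 − 564/504 ≈ -0.119

-0.119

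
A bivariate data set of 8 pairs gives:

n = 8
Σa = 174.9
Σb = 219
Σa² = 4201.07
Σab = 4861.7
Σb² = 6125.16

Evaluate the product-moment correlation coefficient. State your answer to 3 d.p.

r = (nΣab − ΣaΣb) / √[(nΣa² − (Σa)²)(nΣb² − (Σb)²)]
Numerator: 8×4861.7 − 174.9×219 = 590.5
Denominator: √[(33608.56 − 30590.01)(49001.28 − 47961)] = √[3018.55 × 1040.28] = 1772.0432
r = 590.5 / 1772.0432 ≈ 0.333

0.333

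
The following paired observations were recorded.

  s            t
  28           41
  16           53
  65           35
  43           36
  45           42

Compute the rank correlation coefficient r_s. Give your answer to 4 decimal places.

-0.7000

Rank s: 2, 1, 5, 3, 4
Rank t: 3, 5, 1, 2, 4
d = rank(s) − rank(t): -1, -4, 4, 1, 0; Σd² = 34
ρ = 1 − 6Σd² / [n(n²−1)] = 1 − 6×34 / (5×24) = 1 − 204/120 ≈ -0.7000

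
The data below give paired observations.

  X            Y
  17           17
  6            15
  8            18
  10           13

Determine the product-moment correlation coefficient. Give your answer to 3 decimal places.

n = 4, ΣX = 41, ΣY = 63, ΣX² = 489, ΣY² = 1007, ΣXY = 653
nΣXY − ΣXΣY = 2612 − 2583 = 29
nΣX² − (ΣX)² = 1956 − 1681 = 275; nΣY² − (ΣY)² = 4028 − 3969 = 59
r = 29 / √(275 × 59) = 29 / 127.3774 ≈ 0.228

0.228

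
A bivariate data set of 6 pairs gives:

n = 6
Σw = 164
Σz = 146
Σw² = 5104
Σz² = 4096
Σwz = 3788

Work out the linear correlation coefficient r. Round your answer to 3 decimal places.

-0.349

r = (nΣwz − ΣwΣz) / √[(nΣw² − (Σw)²)(nΣz² − (Σz)²)]
Numerator: 6×3788 − 164×146 = -1216
Denominator: √[(30624 − 26896)(24576 − 21316)] = √[3728 × 3260] = 3486.1555
r = -1216 / 3486.1555 ≈ -0.349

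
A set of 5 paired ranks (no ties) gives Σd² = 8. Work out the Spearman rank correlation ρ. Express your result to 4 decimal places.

0.6000

ρ = 1 − 6Σd² / [n(n²−1)] = 1 − 6×8 / (5×24)
  = 1 − 48/120 = 1 − 0.40000 ≈ 0.6000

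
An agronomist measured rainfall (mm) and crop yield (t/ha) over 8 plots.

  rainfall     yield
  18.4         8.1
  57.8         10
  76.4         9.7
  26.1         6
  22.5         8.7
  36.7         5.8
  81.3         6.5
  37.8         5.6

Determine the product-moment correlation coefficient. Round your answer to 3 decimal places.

0.255

n = 8, Σx = 357, Σy = 60.4, Σx² = 20089.24, Σy² = 478.64, Σxy = 2773.46
nΣxy − ΣxΣy = 22187.68 − 21562.8 = 624.88
nΣx² − (Σx)² = 160713.92 − 127449 = 33264.92; nΣy² − (Σy)² = 3829.12 − 3648.16 = 180.96
r = 624.88 / √(33264.92 × 180.96) = 624.88 / 2453.4914 ≈ 0.255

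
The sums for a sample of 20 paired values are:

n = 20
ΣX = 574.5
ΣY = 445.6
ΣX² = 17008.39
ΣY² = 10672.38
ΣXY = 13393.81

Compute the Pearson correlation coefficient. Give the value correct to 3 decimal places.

0.968

r = (nΣXY − ΣXΣY) / √[(nΣX² − (ΣX)²)(nΣY² − (ΣY)²)]
Numerator: 20×13393.81 − 574.5×445.6 = 11879
Denominator: √[(340167.8 − 330050.25)(213447.6 − 198559.36)] = √[10117.55 × 14888.24] = 12273.2438
r = 11879 / 12273.2438 ≈ 0.968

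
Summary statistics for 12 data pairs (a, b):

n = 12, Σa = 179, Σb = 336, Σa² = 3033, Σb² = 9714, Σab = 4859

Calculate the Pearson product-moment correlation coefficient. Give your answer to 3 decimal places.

r = (nΣab − ΣaΣb) / √[(nΣa² − (Σa)²)(nΣb² − (Σb)²)]
Numerator: 12×4859 − 179×336 = -1836
Denominator: √[(36396 − 32041)(116568 − 112896)] = √[4355 × 3672] = 3998.9449
r = -1836 / 3998.9449 ≈ -0.459

-0.459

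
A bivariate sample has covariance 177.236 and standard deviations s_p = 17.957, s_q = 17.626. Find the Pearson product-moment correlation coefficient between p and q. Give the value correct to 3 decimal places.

0.560

r = Cov(p,q) / (s_p · s_q) = 177.236 / (17.957 × 17.626)
  = 177.236 / 316.5101 ≈ 0.560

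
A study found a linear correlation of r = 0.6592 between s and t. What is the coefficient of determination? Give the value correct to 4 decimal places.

0.4345

r² = (0.6592)² = 0.4345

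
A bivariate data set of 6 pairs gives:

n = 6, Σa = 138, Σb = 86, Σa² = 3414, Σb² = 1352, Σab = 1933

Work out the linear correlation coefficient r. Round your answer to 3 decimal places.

-0.266

r = (nΣab − ΣaΣb) / √[(nΣa² − (Σa)²)(nΣb² − (Σb)²)]
Numerator: 6×1933 − 138×86 = -270
Denominator: √[(20484 − 19044)(8112 − 7396)] = √[1440 × 716] = 1015.4014
r = -270 / 1015.4014 ≈ -0.266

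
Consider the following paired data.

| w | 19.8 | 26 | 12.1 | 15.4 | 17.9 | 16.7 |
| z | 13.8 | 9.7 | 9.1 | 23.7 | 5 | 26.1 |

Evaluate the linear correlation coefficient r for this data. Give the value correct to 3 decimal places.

n = 6, Σw = 107.9, Σz = 87.4, Σw² = 2050.91, Σz² = 1635.24, Σwz = 1525.9
nΣwz − ΣwΣz = 9155.4 − 9430.46 = -275.06
nΣw² − (Σw)² = 12305.46 − 11642.41 = 663.05; nΣz² − (Σz)² = 9811.44 − 7638.76 = 2172.68
r = -275.06 / √(663.05 × 2172.68) = -275.06 / 1200.2481 ≈ -0.229

-0.229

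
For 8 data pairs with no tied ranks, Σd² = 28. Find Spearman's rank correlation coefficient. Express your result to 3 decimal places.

0.667

ρ = 1 − 6Σd² / [n(n²−1)] = 1 − 6×28 / (8×63)
  = 1 − 168/504 = 1 − 0.3333 ≈ 0.667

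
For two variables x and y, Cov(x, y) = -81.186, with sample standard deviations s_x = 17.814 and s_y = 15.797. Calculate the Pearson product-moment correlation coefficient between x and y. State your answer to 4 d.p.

r = Cov(x,y) / (s_x · s_y) = -81.186 / (17.814 × 15.797)
  = -81.186 / 281.4078 ≈ -0.2885

-0.2885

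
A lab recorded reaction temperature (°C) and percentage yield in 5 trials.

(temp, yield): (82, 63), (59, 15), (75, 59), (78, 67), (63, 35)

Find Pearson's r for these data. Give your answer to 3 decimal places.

0.958

n = 5, Σx = 357, Σy = 239, Σx² = 25883, Σy² = 13389, Σxy = 17907
nΣxy − ΣxΣy = 89535 − 85323 = 4212
nΣx² − (Σx)² = 129415 − 127449 = 1966; nΣy² − (Σy)² = 66945 − 57121 = 9824
r = 4212 / √(1966 × 9824) = 4212 / 4394.7678 ≈ 0.958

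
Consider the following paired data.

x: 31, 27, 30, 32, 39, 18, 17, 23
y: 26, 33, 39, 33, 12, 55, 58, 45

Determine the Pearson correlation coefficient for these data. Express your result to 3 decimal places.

-0.962

n = 8, Σx = 217, Σy = 301, Σx² = 6277, Σy² = 12933, Σxy = 7402
nΣxy − ΣxΣy = 59216 − 65317 = -6101
nΣx² − (Σx)² = 50216 − 47089 = 3127; nΣy² − (Σy)² = 103464 − 90601 = 12863
r = -6101 / √(3127 × 12863) = -6101 / 6342.1291 ≈ -0.962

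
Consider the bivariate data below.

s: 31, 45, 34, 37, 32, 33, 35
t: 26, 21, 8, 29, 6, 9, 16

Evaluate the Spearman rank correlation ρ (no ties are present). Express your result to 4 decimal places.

Rank s: 1, 7, 4, 6, 2, 3, 5
Rank t: 6, 5, 2, 7, 1, 3, 4
d = rank(s) − rank(t): -5, 2, 2, -1, 1, 0, 1; Σd² = 36
ρ = 1 − 6Σd² / [n(n²−1)] = 1 − 6×36 / (7×48) = 1 − 216/336 ≈ 0.3571

0.3571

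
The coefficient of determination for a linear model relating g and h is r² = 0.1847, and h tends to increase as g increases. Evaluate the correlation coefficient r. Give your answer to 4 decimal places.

0.4298

|r| = √0.1847 = 0.4298
The association is positive, so r = 0.4298.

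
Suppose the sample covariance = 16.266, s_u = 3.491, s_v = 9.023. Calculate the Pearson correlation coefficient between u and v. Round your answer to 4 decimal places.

r = Cov(u,v) / (s_u · s_v) = 16.266 / (3.491 × 9.023)
  = 16.266 / 31.4993 ≈ 0.5164

0.5164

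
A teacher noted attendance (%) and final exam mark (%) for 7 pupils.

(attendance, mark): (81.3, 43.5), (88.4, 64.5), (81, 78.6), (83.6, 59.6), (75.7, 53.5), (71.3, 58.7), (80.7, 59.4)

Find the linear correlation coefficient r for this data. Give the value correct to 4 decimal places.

0.2081

n = 7, Σx = 562, Σy = 417.8, Σx² = 45300.88, Σy² = 25618.92, Σxy = 33616.35
nΣxy − ΣxΣy = 235314.45 − 234803.6 = 510.85
nΣx² − (Σx)² = 317106.16 − 315844 = 1262.16; nΣy² − (Σy)² = 179332.44 − 174556.84 = 4775.6
r = 510.85 / √(1262.16 × 4775.6) = 510.85 / 2455.1113 ≈ 0.2081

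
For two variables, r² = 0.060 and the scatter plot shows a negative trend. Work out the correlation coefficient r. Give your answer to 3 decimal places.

|r| = √0.060 = 0.245
The association is negative, so r = −0.245.

-0.245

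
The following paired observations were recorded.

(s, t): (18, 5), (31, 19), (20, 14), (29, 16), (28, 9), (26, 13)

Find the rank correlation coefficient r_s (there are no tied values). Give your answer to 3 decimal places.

0.771

Rank s: 1, 6, 2, 5, 4, 3
Rank t: 1, 6, 4, 5, 2, 3
d = rank(s) − rank(t): 0, 0, -2, 0, 2, 0; Σd² = 8
ρ = 1 − 6Σd² / [n(n²−1)] = 1 − 6×8 / (6×35) = 1 − 48/210 ≈ 0.771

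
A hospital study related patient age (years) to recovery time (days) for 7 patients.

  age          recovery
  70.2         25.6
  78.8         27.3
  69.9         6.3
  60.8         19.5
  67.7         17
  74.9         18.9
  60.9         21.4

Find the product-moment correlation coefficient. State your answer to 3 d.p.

0.204

n = 7, Σx = 483.2, Σy = 136, Σx² = 33622.24, Σy² = 2924.76, Σxy = 9444.1
nΣxy − ΣxΣy = 66108.7 − 65715.2 = 393.5
nΣx² − (Σx)² = 235355.68 − 233482.24 = 1873.44; nΣy² − (Σy)² = 20473.32 − 18496 = 1977.32
r = 393.5 / √(1873.44 × 1977.32) = 393.5 / 1924.6793 ≈ 0.204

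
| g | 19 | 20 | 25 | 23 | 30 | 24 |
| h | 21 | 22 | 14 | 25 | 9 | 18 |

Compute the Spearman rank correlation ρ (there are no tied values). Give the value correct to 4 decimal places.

Rank g: 1, 2, 5, 3, 6, 4
Rank h: 4, 5, 2, 6, 1, 3
d = rank(g) − rank(h): -3, -3, 3, -3, 5, 1; Σd² = 62
ρ = 1 − 6Σd² / [n(n²−1)] = 1 − 6×62 / (6×35) = 1 − 372/210 ≈ -0.7714

-0.7714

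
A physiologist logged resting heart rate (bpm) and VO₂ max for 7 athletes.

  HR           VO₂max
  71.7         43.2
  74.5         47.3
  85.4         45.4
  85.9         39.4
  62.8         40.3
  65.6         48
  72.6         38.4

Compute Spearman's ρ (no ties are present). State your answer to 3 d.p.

Rank HR: 3, 5, 6, 7, 1, 2, 4
Rank VO₂max: 4, 6, 5, 2, 3, 7, 1
d = rank(HR) − rank(VO₂max): -1, -1, 1, 5, -2, -5, 3; Σd² = 66
ρ = 1 − 6Σd² / [n(n²−1)] = 1 − 6×66 / (7×48) = 1 − 396/336 ≈ -0.179

-0.179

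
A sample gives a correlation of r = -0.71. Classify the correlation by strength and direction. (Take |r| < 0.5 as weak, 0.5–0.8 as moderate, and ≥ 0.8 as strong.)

r = -0.71 < 0 so the relationship is negative.
|r| = 0.71, which falls in the moderate range.

moderate negative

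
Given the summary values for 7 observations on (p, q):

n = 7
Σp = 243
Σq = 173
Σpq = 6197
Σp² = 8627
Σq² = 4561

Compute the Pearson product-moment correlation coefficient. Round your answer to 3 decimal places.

r = (nΣpq − ΣpΣq) / √[(nΣp² − (Σp)²)(nΣq² − (Σq)²)]
Numerator: 7×6197 − 243×173 = 1340
Denominator: √[(60389 − 59049)(31927 − 29929)] = √[1340 × 1998] = 1636.2518
r = 1340 / 1636.2518 ≈ 0.819

0.819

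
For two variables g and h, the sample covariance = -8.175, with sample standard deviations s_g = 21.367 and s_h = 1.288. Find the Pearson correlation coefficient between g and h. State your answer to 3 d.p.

r = Cov(g,h) / (s_g · s_h) = -8.175 / (21.367 × 1.288)
  = -8.175 / 27.5207 ≈ -0.297

-0.297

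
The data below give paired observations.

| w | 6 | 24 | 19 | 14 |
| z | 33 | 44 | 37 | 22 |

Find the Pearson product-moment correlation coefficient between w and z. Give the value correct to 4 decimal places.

0.5805

n = 4, Σw = 63, Σz = 136, Σw² = 1169, Σz² = 4878, Σwz = 2265
nΣwz − ΣwΣz = 9060 − 8568 = 492
nΣw² − (Σw)² = 4676 − 3969 = 707; nΣz² − (Σz)² = 19512 − 18496 = 1016
r = 492 / √(707 × 1016) = 492 / 847.5329 ≈ 0.5805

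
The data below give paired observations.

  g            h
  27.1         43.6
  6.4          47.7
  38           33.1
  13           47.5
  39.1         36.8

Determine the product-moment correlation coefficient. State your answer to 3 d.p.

-0.932

n = 5, Σg = 123.6, Σh = 208.7, Σg² = 3917.18, Σh² = 8882.35, Σgh = 4801.02
nΣgh − ΣgΣh = 24005.1 − 25795.32 = -1790.22
nΣg² − (Σg)² = 19585.9 − 15276.96 = 4308.94; nΣh² − (Σh)² = 44411.75 − 43555.69 = 856.06
r = -1790.22 / √(4308.94 × 856.06) = -1790.22 / 1920.6018 ≈ -0.932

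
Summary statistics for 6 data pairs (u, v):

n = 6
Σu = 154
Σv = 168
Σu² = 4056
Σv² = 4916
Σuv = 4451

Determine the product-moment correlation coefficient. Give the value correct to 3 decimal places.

r = (nΣuv − ΣuΣv) / √[(nΣu² − (Σu)²)(nΣv² − (Σv)²)]
Numerator: 6×4451 − 154×168 = 834
Denominator: √[(24336 − 23716)(29496 − 28224)] = √[620 × 1272] = 888.0541
r = 834 / 888.0541 ≈ 0.939

0.939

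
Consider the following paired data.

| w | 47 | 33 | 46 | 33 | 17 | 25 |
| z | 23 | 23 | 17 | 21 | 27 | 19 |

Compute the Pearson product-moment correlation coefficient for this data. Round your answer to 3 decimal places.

n = 6, Σw = 201, Σz = 130, Σw² = 7417, Σz² = 2878, Σwz = 4249
nΣwz − ΣwΣz = 25494 − 26130 = -636
nΣw² − (Σw)² = 44502 − 40401 = 4101; nΣz² − (Σz)² = 17268 − 16900 = 368
r = -636 / √(4101 × 368) = -636 / 1228.4820 ≈ -0.518

-0.518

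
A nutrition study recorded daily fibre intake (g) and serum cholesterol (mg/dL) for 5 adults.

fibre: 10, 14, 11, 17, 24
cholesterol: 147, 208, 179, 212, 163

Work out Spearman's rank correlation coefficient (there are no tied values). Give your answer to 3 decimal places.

0.400

Rank fibre: 1, 3, 2, 4, 5
Rank cholesterol: 1, 4, 3, 5, 2
d = rank(fibre) − rank(cholesterol): 0, -1, -1, -1, 3; Σd² = 12
ρ = 1 − 6Σd² / [n(n²−1)] = 1 − 6×12 / (5×24) = 1 − 72/120 ≈ 0.400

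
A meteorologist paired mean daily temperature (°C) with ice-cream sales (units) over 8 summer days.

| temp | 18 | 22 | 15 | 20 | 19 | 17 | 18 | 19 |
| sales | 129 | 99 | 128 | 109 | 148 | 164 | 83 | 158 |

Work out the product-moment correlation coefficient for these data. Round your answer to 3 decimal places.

-0.328

n = 8, Σx = 148, Σy = 1018, Σx² = 2768, Σy² = 135360, Σxy = 18696
nΣxy − ΣxΣy = 149568 − 150664 = -1096
nΣx² − (Σx)² = 22144 − 21904 = 240; nΣy² − (Σy)² = 1082880 − 1036324 = 46556
r = -1096 / √(240 × 46556) = -1096 / 3342.6696 ≈ -0.328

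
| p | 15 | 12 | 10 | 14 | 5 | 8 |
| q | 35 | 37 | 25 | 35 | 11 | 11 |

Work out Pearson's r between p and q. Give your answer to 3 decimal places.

0.915

n = 6, Σp = 64, Σq = 154, Σp² = 754, Σq² = 4686, Σpq = 1852
nΣpq − ΣpΣq = 11112 − 9856 = 1256
nΣp² − (Σp)² = 4524 − 4096 = 428; nΣq² − (Σq)² = 28116 − 23716 = 4400
r = 1256 / √(428 × 4400) = 1256 / 1372.2973 ≈ 0.915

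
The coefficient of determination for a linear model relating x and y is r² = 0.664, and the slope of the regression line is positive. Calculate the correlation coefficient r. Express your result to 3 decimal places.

0.815

|r| = √0.664 = 0.815
The association is positive, so r = 0.815.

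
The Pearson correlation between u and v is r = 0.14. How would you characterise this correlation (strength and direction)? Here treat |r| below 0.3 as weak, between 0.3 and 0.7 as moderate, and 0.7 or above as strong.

weak positive

r = 0.14 > 0 so the relationship is positive.
|r| = 0.14, which falls in the weak range.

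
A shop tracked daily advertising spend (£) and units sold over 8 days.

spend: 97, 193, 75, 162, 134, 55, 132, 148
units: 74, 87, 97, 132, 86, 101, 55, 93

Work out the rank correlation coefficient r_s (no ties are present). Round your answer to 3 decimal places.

0.000

Rank spend: 3, 8, 2, 7, 5, 1, 4, 6
Rank units: 2, 4, 6, 8, 3, 7, 1, 5
d = rank(spend) − rank(units): 1, 4, -4, -1, 2, -6, 3, 1; Σd² = 84
ρ = 1 − 6Σd² / [n(n²−1)] = 1 − 6×84 / (8×63) = 1 − 504/504 ≈ 0.000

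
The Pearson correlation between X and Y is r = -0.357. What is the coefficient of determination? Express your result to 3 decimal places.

r² = (-0.357)² = 0.127

0.127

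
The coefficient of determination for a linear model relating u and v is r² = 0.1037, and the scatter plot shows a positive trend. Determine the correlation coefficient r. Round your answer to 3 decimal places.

0.322

|r| = √0.1037 = 0.322
The association is positive, so r = 0.322.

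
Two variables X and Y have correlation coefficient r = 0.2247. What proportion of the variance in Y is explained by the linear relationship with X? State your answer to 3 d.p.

0.050

r² = (0.2247)² = 0.050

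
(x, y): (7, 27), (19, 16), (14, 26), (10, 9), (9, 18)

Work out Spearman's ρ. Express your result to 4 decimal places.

-0.5000

Rank x: 1, 5, 4, 3, 2
Rank y: 5, 2, 4, 1, 3
d = rank(x) − rank(y): -4, 3, 0, 2, -1; Σd² = 30
ρ = 1 − 6Σd² / [n(n²−1)] = 1 − 6×30 / (5×24) = 1 − 180/120 ≈ -0.5000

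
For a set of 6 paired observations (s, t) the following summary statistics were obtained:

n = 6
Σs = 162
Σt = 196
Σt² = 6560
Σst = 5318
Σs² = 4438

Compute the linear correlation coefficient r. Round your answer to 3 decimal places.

r = (nΣst − ΣsΣt) / √[(nΣs² − (Σs)²)(nΣt² − (Σt)²)]
Numerator: 6×5318 − 162×196 = 156
Denominator: √[(26628 − 26244)(39360 − 38416)] = √[384 × 944] = 602.0764
r = 156 / 602.0764 ≈ 0.259

0.259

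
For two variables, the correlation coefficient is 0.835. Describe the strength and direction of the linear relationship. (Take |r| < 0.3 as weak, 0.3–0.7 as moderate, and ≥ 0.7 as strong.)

r = 0.835 > 0 so the relationship is positive.
|r| = 0.835, which falls in the strong range.

strong positive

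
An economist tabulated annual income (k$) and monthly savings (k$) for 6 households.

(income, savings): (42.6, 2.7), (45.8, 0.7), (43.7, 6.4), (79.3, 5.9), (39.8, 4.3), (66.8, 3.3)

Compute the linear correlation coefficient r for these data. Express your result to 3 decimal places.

0.300

n = 6, Σx = 318, Σy = 23.3, Σx² = 18156.86, Σy² = 112.93, Σxy = 1286.21
nΣxy − ΣxΣy = 7717.26 − 7409.4 = 307.86
nΣx² − (Σx)² = 108941.16 − 101124 = 7817.16; nΣy² − (Σy)² = 677.58 − 542.89 = 134.69
r = 307.86 / √(7817.16 × 134.69) = 307.86 / 1026.1059 ≈ 0.300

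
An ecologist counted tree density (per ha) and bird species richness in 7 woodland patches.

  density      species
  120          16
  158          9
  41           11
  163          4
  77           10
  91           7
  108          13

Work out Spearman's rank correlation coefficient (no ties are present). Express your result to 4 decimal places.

-0.3214

Rank density: 5, 6, 1, 7, 2, 3, 4
Rank species: 7, 3, 5, 1, 4, 2, 6
d = rank(density) − rank(species): -2, 3, -4, 6, -2, 1, -2; Σd² = 74
ρ = 1 − 6Σd² / [n(n²−1)] = 1 − 6×74 / (7×48) = 1 − 444/336 ≈ -0.3214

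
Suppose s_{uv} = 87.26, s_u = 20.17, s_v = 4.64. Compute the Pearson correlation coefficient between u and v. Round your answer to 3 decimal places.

r = Cov(u,v) / (s_u · s_v) = 87.26 / (20.17 × 4.64)
  = 87.26 / 93.5888 ≈ 0.932

0.932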